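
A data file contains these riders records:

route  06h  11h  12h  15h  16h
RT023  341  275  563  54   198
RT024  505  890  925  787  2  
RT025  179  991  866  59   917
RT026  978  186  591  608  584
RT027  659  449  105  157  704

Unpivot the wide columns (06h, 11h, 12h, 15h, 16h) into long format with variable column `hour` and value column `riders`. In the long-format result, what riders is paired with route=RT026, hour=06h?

978

Unpivoting turns each (route, wide-column) pair into one long row.
The wide cell at row RT026, column 06h holds 978, so the long row (RT026, 06h) has riders=978.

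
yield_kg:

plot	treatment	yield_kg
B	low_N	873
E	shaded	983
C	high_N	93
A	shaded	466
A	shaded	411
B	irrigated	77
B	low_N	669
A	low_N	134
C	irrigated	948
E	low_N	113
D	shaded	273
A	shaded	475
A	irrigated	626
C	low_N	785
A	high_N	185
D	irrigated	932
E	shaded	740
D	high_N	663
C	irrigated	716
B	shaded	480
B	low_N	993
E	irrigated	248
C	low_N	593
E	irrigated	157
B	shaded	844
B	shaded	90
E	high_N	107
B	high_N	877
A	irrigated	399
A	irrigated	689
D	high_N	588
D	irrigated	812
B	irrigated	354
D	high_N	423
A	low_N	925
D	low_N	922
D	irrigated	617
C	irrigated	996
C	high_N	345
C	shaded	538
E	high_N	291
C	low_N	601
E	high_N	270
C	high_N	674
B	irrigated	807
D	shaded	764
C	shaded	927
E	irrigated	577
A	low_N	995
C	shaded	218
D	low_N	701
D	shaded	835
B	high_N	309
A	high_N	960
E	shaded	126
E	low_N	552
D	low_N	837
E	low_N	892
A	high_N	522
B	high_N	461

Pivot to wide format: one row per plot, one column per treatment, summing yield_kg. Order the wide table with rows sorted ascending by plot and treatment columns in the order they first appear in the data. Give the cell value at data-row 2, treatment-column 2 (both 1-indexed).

With rows sorted ascending by plot, row 2 is plot=B. treatment columns in first-appearance order: low_N, shaded, high_N, irrigated; column 2 is shaded.
Long rows with plot=B, treatment=shaded: 480 + 844 + 90 = 1414.

1414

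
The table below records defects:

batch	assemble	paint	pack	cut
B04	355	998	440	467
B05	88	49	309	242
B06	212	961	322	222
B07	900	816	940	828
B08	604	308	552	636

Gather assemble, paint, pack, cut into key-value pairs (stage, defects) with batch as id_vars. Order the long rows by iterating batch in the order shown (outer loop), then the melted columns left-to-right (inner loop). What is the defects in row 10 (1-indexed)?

20 rows total (5 × 4). Row 10: index ⌊(10-1)/4⌋ = 2 into batch → B06; (10-1) mod 4 = 1 into the melted columns → paint.
So row 10 is (B06, paint, 961); defects = 961.

961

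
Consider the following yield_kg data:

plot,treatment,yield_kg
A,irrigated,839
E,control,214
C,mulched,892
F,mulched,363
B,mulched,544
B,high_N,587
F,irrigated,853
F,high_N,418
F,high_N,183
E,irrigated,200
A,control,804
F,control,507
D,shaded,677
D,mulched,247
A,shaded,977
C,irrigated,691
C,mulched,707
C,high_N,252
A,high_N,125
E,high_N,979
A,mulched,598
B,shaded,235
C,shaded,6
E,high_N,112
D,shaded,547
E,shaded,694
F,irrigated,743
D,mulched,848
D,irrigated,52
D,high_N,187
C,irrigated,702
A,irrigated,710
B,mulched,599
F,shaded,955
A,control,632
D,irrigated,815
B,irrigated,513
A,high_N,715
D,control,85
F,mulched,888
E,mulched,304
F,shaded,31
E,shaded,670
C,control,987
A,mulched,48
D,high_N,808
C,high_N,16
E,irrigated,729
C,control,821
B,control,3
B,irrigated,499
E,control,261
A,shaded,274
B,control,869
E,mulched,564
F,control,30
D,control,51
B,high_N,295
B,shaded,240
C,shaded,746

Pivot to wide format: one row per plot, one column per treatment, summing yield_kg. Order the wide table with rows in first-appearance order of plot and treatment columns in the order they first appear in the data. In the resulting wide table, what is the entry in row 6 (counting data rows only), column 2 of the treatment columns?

With rows in first-appearance order of plot, row 6 is plot=D. treatment columns in first-appearance order: irrigated, control, mulched, high_N, shaded; column 2 is control.
Long rows with plot=D, treatment=control: 85 + 51 = 136.

136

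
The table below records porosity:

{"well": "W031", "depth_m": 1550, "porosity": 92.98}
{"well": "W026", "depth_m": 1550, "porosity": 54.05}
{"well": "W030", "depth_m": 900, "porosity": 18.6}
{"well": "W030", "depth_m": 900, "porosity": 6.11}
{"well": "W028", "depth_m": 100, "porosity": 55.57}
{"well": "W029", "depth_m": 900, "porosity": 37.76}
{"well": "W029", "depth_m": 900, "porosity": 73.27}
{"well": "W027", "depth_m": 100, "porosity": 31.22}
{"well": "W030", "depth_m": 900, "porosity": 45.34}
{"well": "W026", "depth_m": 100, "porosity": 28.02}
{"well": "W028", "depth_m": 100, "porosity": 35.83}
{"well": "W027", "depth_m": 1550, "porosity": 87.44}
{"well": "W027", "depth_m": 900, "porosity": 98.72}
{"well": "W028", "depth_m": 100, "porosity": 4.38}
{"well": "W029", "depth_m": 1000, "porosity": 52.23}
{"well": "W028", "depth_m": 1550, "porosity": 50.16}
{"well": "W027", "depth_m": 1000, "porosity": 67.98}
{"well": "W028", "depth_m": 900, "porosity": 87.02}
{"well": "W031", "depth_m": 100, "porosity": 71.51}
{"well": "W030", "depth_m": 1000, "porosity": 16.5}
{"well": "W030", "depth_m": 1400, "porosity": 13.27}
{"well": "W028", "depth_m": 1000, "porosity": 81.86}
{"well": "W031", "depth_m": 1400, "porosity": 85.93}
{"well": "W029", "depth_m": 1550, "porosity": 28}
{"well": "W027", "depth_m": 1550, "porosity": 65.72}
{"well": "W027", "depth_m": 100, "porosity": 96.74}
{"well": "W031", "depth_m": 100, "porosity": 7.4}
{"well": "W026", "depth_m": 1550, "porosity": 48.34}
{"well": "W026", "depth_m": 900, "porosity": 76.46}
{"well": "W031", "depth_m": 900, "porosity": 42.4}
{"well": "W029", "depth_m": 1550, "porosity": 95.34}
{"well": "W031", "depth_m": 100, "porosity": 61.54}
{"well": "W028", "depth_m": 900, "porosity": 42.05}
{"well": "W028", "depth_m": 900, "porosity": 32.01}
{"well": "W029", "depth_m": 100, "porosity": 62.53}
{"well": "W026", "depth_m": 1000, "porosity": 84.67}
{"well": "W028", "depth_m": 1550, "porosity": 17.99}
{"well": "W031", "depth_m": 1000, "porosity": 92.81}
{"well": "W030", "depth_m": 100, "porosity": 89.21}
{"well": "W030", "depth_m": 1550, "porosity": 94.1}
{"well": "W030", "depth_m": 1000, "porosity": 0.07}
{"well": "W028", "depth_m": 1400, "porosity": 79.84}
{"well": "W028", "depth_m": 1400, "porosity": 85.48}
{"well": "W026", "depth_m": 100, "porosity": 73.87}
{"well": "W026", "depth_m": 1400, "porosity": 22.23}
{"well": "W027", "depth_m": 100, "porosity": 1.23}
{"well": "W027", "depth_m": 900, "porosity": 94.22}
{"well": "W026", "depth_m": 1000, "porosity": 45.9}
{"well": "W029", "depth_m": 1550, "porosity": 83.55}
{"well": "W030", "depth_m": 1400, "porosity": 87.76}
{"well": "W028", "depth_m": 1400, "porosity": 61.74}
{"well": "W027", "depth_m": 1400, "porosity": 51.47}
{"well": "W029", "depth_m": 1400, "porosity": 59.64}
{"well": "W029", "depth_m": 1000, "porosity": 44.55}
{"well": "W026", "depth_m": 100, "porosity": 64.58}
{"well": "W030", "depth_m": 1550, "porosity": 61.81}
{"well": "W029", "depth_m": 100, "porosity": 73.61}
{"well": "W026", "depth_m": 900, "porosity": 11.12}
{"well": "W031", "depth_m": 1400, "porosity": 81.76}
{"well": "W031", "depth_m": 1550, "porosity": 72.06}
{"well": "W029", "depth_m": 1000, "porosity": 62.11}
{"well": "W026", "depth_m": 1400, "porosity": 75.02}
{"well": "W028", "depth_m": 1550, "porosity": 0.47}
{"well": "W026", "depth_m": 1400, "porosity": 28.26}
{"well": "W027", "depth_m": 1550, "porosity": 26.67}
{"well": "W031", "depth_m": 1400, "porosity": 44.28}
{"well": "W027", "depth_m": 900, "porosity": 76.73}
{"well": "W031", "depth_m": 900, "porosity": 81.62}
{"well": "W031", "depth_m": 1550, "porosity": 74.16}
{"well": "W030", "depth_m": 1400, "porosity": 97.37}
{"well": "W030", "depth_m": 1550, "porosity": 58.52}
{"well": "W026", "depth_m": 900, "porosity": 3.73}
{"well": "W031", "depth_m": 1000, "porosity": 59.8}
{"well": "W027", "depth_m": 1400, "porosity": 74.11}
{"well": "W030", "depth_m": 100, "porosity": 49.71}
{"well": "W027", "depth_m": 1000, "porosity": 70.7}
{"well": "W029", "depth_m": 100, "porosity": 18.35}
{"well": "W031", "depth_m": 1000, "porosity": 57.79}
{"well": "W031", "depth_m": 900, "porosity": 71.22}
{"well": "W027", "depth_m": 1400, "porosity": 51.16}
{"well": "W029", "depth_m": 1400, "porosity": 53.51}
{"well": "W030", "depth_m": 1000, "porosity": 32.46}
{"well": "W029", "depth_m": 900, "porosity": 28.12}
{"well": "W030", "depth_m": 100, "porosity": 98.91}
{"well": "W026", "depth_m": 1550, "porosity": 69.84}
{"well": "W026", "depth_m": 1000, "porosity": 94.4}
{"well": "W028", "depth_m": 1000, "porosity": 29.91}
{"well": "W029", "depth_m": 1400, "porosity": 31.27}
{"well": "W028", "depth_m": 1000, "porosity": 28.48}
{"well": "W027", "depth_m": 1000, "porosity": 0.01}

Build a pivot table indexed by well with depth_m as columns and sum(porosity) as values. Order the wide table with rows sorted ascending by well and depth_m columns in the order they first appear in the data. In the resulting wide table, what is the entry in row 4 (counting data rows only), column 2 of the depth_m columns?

With rows sorted ascending by well, row 4 is well=W029. depth_m columns in first-appearance order: 1550, 900, 100, 1000, 1400; column 2 is 900.
Long rows with well=W029, depth_m=900: 37.76 + 73.27 + 28.12 = 139.15.

139.15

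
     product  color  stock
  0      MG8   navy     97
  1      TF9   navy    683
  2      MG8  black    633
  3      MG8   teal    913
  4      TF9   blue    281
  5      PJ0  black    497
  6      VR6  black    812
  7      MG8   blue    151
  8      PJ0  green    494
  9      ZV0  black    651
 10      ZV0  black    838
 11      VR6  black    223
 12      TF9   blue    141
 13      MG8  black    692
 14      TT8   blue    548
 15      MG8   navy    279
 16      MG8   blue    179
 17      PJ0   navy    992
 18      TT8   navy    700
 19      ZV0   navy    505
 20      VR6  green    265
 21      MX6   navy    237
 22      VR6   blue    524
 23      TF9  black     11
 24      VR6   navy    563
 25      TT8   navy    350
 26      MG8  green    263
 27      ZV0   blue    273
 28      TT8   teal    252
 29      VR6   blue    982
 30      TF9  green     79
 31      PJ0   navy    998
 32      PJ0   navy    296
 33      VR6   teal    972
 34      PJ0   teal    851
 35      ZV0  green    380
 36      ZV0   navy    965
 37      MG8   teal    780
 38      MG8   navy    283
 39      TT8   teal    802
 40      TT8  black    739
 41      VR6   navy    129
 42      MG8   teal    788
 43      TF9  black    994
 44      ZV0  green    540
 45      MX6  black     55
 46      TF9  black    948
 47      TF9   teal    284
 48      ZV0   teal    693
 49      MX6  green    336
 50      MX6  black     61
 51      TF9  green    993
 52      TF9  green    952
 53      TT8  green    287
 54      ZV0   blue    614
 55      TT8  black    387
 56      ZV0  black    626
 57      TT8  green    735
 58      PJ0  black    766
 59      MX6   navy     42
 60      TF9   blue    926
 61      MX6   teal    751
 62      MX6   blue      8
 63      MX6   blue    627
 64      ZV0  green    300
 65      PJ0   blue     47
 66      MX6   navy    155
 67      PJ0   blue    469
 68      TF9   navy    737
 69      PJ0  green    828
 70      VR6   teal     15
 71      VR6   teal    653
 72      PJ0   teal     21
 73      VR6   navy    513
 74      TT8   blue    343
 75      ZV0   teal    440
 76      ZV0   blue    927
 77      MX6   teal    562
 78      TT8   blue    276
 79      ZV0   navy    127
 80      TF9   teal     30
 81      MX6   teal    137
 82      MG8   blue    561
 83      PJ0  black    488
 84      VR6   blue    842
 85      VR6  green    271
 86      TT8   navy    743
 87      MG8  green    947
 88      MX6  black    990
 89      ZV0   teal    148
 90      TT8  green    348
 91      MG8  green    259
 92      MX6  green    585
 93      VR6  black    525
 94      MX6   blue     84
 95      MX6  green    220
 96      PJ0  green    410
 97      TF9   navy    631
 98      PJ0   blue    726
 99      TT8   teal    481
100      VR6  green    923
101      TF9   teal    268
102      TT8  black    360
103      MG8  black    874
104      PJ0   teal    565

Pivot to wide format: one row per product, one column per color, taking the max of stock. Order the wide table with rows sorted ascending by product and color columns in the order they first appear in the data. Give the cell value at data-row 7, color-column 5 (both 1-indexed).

540

With rows sorted ascending by product, row 7 is product=ZV0. color columns in first-appearance order: navy, black, teal, blue, green; column 5 is green.
Long rows with product=ZV0, color=green: max(380, 540, 300) = 540.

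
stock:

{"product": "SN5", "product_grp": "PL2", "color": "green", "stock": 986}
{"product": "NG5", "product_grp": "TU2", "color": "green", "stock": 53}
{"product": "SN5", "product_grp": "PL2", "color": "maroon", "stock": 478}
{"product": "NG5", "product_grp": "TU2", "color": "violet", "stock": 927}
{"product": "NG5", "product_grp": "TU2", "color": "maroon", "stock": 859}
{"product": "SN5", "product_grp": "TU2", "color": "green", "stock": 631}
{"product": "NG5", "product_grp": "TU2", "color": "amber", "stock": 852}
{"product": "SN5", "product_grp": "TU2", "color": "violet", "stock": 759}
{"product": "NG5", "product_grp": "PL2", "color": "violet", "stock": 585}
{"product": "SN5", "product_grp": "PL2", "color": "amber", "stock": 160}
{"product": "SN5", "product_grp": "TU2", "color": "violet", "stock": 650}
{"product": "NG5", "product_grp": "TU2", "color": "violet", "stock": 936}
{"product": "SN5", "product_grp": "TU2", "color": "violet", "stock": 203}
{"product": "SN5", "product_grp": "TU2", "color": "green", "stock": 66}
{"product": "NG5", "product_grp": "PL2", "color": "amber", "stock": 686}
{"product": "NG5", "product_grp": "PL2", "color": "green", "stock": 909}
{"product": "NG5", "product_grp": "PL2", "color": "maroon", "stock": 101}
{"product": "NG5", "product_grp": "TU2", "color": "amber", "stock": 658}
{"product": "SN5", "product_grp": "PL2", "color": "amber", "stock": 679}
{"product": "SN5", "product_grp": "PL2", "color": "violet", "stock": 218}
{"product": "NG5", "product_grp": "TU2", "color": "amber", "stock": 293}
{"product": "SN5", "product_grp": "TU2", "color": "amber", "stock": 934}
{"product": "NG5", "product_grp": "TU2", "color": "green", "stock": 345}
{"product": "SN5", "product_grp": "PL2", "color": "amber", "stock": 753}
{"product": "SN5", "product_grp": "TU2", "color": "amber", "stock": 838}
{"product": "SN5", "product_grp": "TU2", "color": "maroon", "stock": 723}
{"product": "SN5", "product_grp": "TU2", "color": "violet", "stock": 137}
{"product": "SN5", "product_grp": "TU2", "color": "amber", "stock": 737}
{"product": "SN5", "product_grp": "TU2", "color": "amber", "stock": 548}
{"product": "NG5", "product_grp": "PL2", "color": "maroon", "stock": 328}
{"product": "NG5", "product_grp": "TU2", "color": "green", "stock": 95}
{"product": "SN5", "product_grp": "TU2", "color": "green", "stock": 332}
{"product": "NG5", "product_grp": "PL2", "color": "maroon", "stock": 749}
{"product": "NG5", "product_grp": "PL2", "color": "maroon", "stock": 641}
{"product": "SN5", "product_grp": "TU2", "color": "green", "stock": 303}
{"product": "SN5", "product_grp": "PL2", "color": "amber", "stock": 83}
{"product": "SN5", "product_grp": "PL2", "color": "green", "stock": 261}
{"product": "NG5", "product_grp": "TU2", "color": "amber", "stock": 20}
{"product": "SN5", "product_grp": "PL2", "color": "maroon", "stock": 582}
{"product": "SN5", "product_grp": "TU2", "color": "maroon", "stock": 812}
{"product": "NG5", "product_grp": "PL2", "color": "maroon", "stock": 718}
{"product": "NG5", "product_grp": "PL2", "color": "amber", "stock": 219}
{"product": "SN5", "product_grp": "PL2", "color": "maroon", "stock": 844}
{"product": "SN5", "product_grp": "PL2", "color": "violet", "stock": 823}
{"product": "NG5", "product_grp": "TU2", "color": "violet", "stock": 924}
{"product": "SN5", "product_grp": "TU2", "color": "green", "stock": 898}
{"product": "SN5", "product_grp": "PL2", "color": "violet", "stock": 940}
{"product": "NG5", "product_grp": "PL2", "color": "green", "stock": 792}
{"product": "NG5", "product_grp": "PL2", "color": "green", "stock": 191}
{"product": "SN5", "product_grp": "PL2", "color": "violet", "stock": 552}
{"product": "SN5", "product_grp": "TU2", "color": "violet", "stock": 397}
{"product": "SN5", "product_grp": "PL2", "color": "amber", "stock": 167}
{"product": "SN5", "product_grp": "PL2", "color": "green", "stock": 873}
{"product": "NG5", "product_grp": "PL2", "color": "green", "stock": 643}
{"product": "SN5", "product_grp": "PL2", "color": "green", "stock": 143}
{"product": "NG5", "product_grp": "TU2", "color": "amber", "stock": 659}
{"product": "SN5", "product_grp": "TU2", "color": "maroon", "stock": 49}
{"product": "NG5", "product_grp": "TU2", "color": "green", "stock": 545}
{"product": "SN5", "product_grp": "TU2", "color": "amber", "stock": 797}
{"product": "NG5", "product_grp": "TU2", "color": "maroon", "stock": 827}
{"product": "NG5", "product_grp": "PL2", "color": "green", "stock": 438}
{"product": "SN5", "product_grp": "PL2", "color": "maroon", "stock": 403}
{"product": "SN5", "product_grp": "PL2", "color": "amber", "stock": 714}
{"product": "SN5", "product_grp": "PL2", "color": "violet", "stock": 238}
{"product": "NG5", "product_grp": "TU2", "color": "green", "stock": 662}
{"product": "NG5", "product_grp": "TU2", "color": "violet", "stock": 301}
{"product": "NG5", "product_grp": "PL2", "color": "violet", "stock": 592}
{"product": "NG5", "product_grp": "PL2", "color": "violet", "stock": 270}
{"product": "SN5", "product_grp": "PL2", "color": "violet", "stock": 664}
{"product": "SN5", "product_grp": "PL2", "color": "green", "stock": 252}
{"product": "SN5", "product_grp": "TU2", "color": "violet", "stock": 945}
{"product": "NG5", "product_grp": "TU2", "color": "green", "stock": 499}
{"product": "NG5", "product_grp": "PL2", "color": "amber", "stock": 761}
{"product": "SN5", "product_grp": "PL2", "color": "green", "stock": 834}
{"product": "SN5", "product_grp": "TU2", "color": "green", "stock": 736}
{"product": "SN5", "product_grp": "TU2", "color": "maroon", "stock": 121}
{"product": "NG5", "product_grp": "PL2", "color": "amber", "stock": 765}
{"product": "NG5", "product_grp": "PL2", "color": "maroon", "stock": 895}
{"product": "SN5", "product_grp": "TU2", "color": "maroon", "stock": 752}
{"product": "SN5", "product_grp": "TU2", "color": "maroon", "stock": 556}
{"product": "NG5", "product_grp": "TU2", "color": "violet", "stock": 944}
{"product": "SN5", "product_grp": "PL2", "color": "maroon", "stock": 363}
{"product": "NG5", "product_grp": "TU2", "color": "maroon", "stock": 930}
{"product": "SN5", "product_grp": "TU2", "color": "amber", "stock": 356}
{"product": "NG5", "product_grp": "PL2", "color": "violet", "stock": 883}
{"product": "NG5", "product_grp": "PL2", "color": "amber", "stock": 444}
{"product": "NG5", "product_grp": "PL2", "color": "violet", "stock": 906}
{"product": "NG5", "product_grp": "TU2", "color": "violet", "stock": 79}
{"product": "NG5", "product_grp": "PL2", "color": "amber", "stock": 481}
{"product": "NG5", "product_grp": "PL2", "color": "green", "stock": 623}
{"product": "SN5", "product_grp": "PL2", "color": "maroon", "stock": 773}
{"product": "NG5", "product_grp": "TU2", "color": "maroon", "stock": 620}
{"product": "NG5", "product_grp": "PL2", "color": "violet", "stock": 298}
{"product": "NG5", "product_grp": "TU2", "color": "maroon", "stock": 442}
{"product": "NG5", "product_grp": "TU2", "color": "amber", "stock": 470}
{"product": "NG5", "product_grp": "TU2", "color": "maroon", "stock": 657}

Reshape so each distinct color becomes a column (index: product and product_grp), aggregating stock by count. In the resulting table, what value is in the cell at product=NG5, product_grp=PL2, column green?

6

Rows with product=NG5, product_grp=PL2 and color=green: stock values are 909, 792, 191, 643, 438, 623.
6 rows match — count = 6.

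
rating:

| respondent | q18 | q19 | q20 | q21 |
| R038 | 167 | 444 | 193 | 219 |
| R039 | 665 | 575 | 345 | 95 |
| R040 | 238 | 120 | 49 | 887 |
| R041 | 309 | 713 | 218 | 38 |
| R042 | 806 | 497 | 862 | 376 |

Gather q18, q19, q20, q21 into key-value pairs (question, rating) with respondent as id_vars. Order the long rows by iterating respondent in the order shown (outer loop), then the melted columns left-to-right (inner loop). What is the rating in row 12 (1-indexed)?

887

20 rows total (5 × 4). Row 12: index ⌊(12-1)/4⌋ = 2 into respondent → R040; (12-1) mod 4 = 3 into the melted columns → q21.
So row 12 is (R040, q21, 887); rating = 887.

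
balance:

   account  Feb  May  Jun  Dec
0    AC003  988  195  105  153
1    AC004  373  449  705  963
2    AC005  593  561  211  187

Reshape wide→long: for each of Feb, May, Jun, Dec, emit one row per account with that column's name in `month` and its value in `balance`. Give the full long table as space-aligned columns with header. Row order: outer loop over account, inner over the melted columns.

account  month  balance
AC003    Feb    988    
AC003    May    195    
AC003    Jun    105    
AC003    Dec    153    
AC004    Feb    373    
AC004    May    449    
AC004    Jun    705    
AC004    Dec    963    
AC005    Feb    593    
AC005    May    561    
AC005    Jun    211    
AC005    Dec    187    

Each (account, column) pair becomes one row: 3 × 4 = 12 rows.
For example, (AC003, Feb) → balance=988.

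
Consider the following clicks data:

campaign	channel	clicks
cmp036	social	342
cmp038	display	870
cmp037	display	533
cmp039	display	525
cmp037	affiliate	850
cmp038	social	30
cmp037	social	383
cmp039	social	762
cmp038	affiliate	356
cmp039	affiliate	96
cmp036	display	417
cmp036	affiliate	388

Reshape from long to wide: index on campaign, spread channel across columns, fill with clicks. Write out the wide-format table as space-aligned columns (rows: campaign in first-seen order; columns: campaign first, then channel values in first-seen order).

Columns: campaign plus the 3 distinct channel values (social, display, affiliate).
For example, row cmp036 column social takes clicks=342 from the long row (cmp036, social).

campaign  social  display  affiliate
cmp036    342     417      388      
cmp038    30      870      356      
cmp037    383     533      850      
cmp039    762     525      96       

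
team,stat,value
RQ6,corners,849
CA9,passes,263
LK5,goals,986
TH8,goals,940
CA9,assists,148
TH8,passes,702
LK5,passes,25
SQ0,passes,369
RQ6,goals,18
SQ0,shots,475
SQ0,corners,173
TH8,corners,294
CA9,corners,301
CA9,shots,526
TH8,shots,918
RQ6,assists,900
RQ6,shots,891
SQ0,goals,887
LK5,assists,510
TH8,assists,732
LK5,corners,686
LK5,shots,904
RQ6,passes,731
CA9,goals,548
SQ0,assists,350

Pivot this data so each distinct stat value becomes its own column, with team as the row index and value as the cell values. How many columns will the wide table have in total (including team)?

1 column for team plus 5 distinct stat values → 6 columns.

6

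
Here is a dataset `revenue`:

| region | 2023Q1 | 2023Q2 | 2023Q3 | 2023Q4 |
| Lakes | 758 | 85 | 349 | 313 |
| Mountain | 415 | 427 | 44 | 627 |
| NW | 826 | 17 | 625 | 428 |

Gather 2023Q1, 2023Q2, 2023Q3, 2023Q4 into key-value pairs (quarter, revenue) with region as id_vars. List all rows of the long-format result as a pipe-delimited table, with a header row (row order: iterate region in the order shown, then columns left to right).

Each (region, column) pair becomes one row: 3 × 4 = 12 rows.
For example, (Lakes, 2023Q1) → revenue=758.

| region | quarter | revenue |
| Lakes | 2023Q1 | 758 |
| Lakes | 2023Q2 | 85 |
| Lakes | 2023Q3 | 349 |
| Lakes | 2023Q4 | 313 |
| Mountain | 2023Q1 | 415 |
| Mountain | 2023Q2 | 427 |
| Mountain | 2023Q3 | 44 |
| Mountain | 2023Q4 | 627 |
| NW | 2023Q1 | 826 |
| NW | 2023Q2 | 17 |
| NW | 2023Q3 | 625 |
| NW | 2023Q4 | 428 |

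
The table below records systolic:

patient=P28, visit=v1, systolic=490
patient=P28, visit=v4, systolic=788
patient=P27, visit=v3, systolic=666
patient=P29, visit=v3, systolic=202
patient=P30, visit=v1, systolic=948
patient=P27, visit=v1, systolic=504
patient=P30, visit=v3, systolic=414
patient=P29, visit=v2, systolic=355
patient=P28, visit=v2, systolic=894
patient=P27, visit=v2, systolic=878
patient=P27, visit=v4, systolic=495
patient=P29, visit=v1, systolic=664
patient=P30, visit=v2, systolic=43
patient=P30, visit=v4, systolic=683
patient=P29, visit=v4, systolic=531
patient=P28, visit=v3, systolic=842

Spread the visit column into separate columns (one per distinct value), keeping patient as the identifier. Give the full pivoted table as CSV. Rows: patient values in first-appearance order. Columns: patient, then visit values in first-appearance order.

patient,v1,v4,v3,v2
P28,490,788,842,894
P27,504,495,666,878
P29,664,531,202,355
P30,948,683,414,43

Columns: patient plus the 4 distinct visit values (v1, v4, v3, v2).
For example, row P28 column v1 takes systolic=490 from the long row (P28, v1).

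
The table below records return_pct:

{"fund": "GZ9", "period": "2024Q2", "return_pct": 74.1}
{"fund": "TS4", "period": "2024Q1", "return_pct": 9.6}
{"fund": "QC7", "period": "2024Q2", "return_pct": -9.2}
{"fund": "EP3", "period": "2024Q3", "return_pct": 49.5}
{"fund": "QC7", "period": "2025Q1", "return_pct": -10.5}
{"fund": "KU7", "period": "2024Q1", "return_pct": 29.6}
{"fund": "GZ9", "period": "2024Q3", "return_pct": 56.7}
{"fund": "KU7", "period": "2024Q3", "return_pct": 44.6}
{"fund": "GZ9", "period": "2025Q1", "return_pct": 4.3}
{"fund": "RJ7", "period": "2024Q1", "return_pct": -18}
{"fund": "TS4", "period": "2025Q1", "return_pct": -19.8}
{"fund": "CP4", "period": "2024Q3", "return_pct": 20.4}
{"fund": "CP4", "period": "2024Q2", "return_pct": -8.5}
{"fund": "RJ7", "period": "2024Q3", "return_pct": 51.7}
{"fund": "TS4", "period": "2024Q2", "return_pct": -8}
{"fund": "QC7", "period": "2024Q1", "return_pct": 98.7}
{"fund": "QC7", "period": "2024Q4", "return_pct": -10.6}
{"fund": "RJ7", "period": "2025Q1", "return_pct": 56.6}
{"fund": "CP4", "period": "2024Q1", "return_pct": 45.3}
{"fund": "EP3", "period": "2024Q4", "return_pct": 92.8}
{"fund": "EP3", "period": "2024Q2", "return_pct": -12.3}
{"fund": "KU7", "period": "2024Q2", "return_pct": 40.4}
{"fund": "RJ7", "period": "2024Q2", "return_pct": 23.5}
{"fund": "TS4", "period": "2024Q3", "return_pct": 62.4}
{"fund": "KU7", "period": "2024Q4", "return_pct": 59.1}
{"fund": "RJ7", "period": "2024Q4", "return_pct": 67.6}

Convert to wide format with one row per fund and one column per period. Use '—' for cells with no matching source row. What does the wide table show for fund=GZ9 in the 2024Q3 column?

The long row with fund=GZ9, period=2024Q3 has return_pct=56.7.

56.7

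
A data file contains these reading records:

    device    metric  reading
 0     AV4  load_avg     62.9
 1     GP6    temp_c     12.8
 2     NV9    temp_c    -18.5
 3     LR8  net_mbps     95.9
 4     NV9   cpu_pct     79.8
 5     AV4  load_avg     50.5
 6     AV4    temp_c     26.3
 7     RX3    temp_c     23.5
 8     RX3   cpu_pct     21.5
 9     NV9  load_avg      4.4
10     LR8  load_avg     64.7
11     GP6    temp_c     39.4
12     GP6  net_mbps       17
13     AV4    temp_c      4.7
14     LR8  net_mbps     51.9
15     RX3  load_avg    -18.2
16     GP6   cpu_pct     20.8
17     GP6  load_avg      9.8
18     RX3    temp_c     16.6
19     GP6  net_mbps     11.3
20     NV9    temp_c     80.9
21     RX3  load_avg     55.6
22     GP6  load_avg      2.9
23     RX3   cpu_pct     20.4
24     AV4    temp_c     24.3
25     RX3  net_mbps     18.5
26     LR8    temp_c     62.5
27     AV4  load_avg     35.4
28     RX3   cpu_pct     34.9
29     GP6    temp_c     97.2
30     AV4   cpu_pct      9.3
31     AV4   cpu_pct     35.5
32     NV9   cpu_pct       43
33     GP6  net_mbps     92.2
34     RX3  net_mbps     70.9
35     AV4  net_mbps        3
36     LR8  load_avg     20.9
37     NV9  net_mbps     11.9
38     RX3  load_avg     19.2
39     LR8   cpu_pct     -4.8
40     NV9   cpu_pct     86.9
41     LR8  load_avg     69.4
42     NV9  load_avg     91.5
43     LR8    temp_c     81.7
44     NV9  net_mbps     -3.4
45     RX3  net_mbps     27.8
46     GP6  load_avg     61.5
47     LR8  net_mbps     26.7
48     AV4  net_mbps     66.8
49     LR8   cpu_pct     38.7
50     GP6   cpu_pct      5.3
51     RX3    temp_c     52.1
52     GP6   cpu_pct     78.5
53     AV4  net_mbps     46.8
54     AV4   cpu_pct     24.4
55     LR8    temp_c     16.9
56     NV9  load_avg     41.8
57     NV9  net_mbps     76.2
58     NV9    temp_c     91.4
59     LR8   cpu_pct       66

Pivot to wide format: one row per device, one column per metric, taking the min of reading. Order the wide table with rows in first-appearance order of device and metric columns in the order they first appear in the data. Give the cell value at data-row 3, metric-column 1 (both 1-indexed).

With rows in first-appearance order of device, row 3 is device=NV9. metric columns in first-appearance order: load_avg, temp_c, net_mbps, cpu_pct; column 1 is load_avg.
Long rows with device=NV9, metric=load_avg: min(4.4, 91.5, 41.8) = 4.4.

4.4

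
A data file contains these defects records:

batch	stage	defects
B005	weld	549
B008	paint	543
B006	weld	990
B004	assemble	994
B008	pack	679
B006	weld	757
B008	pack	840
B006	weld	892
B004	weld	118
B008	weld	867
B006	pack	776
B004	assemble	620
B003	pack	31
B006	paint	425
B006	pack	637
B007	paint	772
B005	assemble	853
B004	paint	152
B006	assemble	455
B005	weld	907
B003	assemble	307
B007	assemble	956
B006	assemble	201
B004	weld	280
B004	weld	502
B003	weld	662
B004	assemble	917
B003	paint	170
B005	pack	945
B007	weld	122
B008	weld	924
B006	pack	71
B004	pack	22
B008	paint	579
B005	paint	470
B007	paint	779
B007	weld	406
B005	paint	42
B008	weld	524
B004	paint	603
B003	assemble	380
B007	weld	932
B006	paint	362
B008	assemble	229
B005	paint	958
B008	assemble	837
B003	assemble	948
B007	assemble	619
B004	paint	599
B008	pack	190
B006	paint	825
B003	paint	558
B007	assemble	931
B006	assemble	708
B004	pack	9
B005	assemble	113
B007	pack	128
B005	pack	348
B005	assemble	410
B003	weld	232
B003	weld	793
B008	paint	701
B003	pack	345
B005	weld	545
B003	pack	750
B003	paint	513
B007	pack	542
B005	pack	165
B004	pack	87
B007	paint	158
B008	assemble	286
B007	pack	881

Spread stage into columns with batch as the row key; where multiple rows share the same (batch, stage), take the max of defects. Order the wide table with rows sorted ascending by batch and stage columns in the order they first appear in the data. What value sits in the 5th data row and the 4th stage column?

With rows sorted ascending by batch, row 5 is batch=B007. stage columns in first-appearance order: weld, paint, assemble, pack; column 4 is pack.
Long rows with batch=B007, stage=pack: max(128, 542, 881) = 881.

881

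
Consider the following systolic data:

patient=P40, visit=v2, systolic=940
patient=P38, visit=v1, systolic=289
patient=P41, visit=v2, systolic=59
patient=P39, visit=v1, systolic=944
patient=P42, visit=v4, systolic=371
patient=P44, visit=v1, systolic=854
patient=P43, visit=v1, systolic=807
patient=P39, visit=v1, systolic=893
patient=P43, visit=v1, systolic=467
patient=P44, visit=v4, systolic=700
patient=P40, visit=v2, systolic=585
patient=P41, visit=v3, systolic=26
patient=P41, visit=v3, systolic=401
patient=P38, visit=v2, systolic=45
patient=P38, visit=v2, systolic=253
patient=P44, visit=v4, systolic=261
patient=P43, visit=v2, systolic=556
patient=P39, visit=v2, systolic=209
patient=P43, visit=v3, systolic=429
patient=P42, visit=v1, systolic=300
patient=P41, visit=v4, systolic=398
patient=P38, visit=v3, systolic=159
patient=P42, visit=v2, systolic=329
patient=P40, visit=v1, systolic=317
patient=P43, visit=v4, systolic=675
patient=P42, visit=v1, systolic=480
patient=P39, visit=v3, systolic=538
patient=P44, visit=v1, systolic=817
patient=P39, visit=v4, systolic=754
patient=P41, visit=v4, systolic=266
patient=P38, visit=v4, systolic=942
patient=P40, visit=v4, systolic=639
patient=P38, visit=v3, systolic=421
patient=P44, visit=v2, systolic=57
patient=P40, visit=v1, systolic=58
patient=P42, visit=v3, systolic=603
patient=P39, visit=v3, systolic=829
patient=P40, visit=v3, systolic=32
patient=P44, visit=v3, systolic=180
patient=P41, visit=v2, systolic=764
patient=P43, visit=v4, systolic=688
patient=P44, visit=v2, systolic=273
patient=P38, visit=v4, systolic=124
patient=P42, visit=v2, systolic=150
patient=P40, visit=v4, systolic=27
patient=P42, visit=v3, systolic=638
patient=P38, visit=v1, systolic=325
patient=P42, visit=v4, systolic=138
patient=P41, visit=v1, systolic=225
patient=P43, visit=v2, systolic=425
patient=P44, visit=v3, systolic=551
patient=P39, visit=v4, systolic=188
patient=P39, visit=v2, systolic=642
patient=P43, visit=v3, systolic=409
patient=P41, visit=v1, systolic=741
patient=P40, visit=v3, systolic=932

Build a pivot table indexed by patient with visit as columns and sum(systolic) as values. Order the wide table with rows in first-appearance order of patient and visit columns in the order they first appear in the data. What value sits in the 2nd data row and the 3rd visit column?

With rows in first-appearance order of patient, row 2 is patient=P38. visit columns in first-appearance order: v2, v1, v4, v3; column 3 is v4.
Long rows with patient=P38, visit=v4: 942 + 124 = 1066.

1066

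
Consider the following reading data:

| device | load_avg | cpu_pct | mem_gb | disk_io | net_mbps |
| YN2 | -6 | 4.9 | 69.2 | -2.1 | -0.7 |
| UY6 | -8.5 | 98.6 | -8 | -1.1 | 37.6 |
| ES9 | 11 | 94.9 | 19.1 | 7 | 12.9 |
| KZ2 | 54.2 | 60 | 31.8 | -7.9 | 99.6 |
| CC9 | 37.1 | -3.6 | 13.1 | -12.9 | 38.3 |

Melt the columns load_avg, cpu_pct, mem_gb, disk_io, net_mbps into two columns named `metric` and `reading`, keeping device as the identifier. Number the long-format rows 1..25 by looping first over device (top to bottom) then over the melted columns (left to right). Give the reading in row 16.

25 rows total (5 × 5). Row 16: index ⌊(16-1)/5⌋ = 3 into device → KZ2; (16-1) mod 5 = 0 into the melted columns → load_avg.
So row 16 is (KZ2, load_avg, 54.2); reading = 54.2.

54.2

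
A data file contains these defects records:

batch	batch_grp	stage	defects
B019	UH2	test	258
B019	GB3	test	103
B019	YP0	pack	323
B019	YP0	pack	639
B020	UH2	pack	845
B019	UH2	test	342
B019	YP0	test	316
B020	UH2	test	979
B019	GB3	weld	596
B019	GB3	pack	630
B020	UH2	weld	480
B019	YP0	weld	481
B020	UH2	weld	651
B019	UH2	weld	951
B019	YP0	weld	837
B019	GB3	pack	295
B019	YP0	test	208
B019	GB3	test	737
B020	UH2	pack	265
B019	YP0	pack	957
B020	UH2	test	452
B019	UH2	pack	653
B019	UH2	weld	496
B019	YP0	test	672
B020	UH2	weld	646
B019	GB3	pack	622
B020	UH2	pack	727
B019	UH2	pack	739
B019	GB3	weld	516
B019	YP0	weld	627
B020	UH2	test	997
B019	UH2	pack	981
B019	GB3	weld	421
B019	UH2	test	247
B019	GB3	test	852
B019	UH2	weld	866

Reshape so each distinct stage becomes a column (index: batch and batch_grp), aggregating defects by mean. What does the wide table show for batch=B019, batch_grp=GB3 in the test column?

564

Rows with batch=B019, batch_grp=GB3 and stage=test: defects values are 103, 737, 852.
(103 + 737 + 852) / 3 = 564.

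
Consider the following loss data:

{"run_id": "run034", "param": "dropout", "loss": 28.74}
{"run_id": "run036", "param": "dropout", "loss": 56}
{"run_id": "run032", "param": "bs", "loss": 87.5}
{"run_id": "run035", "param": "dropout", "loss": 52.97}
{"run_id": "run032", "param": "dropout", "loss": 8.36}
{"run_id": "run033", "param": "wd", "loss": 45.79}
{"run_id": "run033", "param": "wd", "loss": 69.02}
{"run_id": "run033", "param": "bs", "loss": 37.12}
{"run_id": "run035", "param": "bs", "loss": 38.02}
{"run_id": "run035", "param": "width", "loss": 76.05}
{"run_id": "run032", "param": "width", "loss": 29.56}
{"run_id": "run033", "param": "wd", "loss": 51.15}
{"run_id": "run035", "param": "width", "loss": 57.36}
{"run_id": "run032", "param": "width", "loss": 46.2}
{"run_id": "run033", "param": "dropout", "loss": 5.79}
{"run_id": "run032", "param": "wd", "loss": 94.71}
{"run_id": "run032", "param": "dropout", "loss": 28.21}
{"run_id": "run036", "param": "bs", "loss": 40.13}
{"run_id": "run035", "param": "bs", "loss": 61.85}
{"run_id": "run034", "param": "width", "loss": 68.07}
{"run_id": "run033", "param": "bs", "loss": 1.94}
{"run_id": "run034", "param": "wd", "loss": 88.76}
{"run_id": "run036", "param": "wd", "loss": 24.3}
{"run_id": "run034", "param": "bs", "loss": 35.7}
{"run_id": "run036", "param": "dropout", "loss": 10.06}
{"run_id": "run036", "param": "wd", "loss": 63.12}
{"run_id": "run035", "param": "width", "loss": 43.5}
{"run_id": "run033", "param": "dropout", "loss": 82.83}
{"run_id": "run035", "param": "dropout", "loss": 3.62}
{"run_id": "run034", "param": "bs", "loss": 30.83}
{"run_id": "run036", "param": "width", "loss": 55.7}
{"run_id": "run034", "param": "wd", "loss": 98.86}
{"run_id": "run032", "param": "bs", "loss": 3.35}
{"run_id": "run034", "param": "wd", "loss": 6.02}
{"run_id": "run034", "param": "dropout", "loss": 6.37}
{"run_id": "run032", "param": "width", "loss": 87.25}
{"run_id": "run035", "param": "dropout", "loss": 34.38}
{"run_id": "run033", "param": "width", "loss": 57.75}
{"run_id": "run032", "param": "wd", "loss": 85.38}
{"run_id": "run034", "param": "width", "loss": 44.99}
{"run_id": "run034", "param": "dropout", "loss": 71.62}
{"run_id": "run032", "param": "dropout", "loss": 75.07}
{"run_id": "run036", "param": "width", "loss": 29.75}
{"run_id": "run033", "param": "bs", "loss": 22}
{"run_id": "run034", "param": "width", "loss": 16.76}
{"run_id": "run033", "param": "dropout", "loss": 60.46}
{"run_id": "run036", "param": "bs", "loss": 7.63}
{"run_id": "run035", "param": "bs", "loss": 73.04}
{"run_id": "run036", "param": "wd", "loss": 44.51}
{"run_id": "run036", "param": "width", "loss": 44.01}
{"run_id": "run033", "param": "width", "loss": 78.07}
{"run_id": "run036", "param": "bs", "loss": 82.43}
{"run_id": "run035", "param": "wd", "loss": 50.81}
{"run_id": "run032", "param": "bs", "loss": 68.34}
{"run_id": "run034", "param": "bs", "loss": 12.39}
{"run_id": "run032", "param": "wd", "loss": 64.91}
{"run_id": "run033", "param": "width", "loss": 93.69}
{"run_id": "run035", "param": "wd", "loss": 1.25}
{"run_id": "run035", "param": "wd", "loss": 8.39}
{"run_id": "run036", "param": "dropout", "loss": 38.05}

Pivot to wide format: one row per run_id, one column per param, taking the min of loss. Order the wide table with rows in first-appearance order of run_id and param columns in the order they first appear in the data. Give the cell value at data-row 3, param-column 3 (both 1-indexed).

64.91

With rows in first-appearance order of run_id, row 3 is run_id=run032. param columns in first-appearance order: dropout, bs, wd, width; column 3 is wd.
Long rows with run_id=run032, param=wd: min(94.71, 85.38, 64.91) = 64.91.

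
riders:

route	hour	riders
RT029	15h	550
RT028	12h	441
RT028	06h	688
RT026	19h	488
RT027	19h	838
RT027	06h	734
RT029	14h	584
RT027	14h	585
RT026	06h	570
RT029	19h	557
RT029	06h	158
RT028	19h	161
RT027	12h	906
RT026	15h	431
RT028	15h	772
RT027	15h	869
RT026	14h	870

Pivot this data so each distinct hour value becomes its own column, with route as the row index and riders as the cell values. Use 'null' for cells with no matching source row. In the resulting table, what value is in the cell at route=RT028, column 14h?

No long-format row has route=RT028 and hour=14h, so the cell is null.

null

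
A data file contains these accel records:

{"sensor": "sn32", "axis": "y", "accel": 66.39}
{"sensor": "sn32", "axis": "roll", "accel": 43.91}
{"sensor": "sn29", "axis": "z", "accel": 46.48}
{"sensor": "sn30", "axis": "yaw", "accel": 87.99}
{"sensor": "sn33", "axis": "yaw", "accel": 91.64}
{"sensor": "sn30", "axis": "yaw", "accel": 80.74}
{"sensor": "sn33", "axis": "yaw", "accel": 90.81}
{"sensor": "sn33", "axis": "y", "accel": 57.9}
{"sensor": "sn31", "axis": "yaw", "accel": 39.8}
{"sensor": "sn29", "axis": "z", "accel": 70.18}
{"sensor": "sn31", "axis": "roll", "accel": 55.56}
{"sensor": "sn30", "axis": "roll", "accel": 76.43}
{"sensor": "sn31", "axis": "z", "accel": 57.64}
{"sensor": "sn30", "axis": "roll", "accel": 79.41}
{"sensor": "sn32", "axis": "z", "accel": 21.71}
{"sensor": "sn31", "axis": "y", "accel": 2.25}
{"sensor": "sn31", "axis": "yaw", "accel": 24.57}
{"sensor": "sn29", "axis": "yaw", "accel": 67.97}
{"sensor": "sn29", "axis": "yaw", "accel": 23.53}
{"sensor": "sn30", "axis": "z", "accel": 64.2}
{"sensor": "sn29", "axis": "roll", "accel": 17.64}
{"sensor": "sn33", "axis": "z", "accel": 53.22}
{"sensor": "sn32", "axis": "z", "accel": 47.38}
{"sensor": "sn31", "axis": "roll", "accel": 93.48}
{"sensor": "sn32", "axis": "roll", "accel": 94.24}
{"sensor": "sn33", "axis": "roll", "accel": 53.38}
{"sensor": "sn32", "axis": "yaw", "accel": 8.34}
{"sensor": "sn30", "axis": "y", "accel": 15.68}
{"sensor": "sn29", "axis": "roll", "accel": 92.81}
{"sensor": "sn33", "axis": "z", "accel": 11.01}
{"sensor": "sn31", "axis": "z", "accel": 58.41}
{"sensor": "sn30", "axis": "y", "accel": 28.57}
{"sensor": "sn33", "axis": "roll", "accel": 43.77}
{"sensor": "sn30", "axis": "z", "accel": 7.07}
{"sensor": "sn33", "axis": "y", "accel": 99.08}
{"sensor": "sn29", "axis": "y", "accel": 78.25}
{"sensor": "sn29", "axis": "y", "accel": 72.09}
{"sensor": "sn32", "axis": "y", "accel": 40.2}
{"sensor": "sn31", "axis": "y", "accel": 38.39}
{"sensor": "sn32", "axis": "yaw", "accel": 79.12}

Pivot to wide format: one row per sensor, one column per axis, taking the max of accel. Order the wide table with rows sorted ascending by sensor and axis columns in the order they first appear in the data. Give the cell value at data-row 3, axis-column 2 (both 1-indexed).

With rows sorted ascending by sensor, row 3 is sensor=sn31. axis columns in first-appearance order: y, roll, z, yaw; column 2 is roll.
Long rows with sensor=sn31, axis=roll: max(55.56, 93.48) = 93.48.

93.48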